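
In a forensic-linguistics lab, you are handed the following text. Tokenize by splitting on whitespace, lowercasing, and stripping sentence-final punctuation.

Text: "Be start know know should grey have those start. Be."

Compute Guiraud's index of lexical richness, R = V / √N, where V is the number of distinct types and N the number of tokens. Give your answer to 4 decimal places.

2.2136

N = 10, V = 7.
√N = 3.162278
R = 7 / 3.162278 = 2.2136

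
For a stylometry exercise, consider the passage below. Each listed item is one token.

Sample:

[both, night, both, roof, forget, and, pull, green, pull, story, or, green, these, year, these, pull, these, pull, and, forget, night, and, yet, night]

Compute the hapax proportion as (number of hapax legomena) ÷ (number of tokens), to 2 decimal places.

0.21

Frequencies: pull:4, night:3, and:3, these:3, both:2, forget:2, green:2, roof:1, story:1, or:1, year:1, yet:1
Hapax count = 5; token count = 24.
Ratio = 5 / 24 = 0.21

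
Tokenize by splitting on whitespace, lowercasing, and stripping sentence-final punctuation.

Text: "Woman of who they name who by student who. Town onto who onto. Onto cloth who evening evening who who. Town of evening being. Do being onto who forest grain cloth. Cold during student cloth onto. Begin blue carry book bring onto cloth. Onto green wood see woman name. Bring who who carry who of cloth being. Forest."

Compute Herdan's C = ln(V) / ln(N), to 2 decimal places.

0.79

N = 58, V = 25.
ln(V) = 3.218876, ln(N) = 4.060443
C = 3.218876 / 4.060443 = 0.79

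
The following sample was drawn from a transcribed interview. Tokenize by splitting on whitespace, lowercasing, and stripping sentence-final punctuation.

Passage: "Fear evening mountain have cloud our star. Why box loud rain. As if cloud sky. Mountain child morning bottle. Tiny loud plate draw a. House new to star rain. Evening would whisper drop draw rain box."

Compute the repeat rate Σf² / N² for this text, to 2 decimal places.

0.04

Frequencies: rain:3, evening:2, mountain:2, cloud:2, star:2, box:2, loud:2, draw:2, fear:1, have:1, our:1, why:1, as:1, if:1, sky:1, child:1, morning:1, bottle:1, tiny:1, plate:1, … (7 more, each freq 1)
Σf² = 56; N² = 1296
Repeat rate = 56 / 1296 = 0.04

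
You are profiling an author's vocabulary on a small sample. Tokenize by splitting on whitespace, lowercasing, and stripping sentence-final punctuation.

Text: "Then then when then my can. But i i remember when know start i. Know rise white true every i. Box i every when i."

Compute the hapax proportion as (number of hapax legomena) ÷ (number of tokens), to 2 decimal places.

0.36

Frequencies: i:6, then:3, when:3, know:2, every:2, my:1, can:1, but:1, remember:1, start:1, rise:1, white:1, true:1, box:1
Hapax count = 9; token count = 25.
Ratio = 9 / 25 = 0.36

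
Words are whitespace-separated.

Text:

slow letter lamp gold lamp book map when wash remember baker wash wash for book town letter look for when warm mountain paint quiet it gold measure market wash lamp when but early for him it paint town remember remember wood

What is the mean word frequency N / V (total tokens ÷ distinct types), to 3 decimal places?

1.708

N = 41 tokens, V = 24 types.
Mean frequency = N / V = 41 / 24 = 1.708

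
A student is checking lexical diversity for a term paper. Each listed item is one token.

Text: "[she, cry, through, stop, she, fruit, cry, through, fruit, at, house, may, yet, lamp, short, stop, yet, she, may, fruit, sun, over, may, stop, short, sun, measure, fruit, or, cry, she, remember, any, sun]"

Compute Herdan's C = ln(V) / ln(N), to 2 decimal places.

0.80

N = 34, V = 17.
ln(V) = 2.833213, ln(N) = 3.526361
C = 2.833213 / 3.526361 = 0.80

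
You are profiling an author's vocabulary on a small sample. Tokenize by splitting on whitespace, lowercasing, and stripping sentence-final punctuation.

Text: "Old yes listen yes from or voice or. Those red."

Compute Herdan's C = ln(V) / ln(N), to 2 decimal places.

0.90

N = 10, V = 8.
ln(V) = 2.079442, ln(N) = 2.302585
C = 2.079442 / 2.302585 = 0.90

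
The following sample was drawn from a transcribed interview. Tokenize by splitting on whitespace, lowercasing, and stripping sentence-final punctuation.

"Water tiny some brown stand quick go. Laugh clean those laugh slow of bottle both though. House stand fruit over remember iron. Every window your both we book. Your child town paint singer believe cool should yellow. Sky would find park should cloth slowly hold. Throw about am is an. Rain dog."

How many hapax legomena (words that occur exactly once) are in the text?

42

Frequencies: stand:2, laugh:2, both:2, your:2, should:2, water:1, tiny:1, some:1, brown:1, quick:1, go:1, clean:1, those:1, slow:1, of:1, bottle:1, though:1, house:1, fruit:1, over:1, … (27 more, each freq 1)
Hapax (freq=1): about, am, an, believe, book, bottle, brown, child, clean, cloth, cool, dog, every, find, fruit, go, hold, house, iron, is, of, over, paint, park, quick, rain, remember, singer, sky, slow, slowly, some, those, though, throw, tiny, town, water, we, window, would, yellow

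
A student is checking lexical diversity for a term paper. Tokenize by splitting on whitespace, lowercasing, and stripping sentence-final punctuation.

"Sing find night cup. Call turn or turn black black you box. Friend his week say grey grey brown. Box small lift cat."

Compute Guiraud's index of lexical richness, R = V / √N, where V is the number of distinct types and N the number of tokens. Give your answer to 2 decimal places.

N = 23, V = 19.
√N = 4.795832
R = 19 / 4.795832 = 3.96

3.96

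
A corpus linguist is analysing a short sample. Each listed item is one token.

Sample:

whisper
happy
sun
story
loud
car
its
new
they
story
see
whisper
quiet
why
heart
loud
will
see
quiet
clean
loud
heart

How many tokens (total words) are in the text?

Tokens: whisper, happy, sun, story, loud, car, its, new, they, story, see, whisper, quiet, why, heart, loud, will, see, quiet, clean, loud, heart
N = 22

22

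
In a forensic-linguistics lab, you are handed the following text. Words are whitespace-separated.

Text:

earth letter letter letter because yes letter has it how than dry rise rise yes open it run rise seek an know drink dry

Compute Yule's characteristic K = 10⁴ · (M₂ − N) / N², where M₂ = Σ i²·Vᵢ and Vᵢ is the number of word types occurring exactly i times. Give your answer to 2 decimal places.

Frequencies: letter:4, rise:3, yes:2, it:2, dry:2, earth:1, because:1, has:1, how:1, than:1, open:1, run:1, seek:1, an:1, know:1, drink:1
N = 24. Frequency spectrum: V_1=11, V_2=3, V_3=1, V_4=1
M₂ = 1²·11 + 2²·3 + 3²·1 + 4²·1 = 48
K = 10000 × (48 − 24) / 24² = 416.67

416.67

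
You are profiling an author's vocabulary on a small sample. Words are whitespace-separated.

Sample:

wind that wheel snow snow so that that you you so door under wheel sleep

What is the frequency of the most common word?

Frequencies: that:3, wheel:2, snow:2, so:2, you:2, wind:1, door:1, under:1, sleep:1
Most common: 'that' with frequency 3.

3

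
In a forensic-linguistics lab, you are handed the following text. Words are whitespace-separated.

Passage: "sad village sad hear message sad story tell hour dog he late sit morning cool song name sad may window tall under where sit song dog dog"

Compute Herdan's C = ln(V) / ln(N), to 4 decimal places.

N = 27, V = 20.
ln(V) = 2.995732, ln(N) = 3.295837
C = 2.995732 / 3.295837 = 0.9089

0.9089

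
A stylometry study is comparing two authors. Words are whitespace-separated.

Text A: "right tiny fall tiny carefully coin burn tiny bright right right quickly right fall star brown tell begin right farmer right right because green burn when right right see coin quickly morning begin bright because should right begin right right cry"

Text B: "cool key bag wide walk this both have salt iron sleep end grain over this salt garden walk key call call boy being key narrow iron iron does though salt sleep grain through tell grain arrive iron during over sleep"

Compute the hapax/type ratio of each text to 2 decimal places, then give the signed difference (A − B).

-0.09

A: hapax=11, V=20, ratio=0.55
B: hapax=16, V=25, ratio=0.64
Difference = 0.55 − 0.64 = -0.09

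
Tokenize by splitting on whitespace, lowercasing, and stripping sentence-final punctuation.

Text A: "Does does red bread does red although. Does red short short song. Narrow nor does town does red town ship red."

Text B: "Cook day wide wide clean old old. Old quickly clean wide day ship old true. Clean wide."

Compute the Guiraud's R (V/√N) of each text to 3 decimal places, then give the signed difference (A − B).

A: V=10, N=21, R=2.182
B: V=8, N=17, R=1.940
Difference = 2.182 − 1.940 = 0.242

0.242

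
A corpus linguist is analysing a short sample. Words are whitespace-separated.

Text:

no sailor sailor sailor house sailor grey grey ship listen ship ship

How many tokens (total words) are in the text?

Tokens: no, sailor, sailor, sailor, house, sailor, grey, grey, ship, listen, ship, ship
N = 12

12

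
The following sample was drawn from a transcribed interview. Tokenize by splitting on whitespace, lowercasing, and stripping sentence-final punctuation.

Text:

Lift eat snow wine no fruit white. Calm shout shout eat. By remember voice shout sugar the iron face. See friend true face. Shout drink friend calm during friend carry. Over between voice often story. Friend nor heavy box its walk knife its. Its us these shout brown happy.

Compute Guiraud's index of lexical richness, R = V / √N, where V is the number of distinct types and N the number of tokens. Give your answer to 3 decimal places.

5.143

N = 49, V = 36.
√N = 7.000000
R = 36 / 7.000000 = 5.143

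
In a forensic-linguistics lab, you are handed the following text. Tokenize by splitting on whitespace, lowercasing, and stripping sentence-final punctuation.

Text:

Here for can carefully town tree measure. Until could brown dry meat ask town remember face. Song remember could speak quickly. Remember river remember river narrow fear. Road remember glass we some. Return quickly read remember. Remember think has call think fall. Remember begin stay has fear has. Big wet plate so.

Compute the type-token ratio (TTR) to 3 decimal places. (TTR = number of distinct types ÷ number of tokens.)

N = 52 tokens, V = 37 types.
TTR = V / N = 37 / 52 = 0.712

0.712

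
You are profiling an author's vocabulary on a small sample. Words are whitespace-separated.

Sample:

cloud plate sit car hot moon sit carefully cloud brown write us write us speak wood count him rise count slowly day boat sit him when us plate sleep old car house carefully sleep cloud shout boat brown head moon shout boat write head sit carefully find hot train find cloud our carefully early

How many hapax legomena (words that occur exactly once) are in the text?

11

Frequencies: cloud:4, sit:4, carefully:4, write:3, us:3, boat:3, plate:2, car:2, hot:2, moon:2, brown:2, count:2, him:2, sleep:2, shout:2, head:2, find:2, speak:1, wood:1, rise:1, … (8 more, each freq 1)
Hapax (freq=1): day, early, house, old, our, rise, slowly, speak, train, when, wood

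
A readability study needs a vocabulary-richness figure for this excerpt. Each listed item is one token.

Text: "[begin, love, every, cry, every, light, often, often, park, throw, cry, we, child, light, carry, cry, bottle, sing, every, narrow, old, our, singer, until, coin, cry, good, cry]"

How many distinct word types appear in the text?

20

Distinct types: {begin, bottle, carry, child, coin, cry, every, good, light, love, narrow, often, old, our, park, sing, singer, throw, until, we}
V = 20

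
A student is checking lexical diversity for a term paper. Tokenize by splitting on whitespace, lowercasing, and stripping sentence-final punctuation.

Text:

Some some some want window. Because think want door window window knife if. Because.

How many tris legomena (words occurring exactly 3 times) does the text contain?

2

Frequencies: some:3, window:3, want:2, because:2, think:1, door:1, knife:1, if:1
Words with frequency 3: some, window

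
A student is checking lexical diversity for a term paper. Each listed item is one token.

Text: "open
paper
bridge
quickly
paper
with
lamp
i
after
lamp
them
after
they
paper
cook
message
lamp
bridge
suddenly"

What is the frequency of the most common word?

Frequencies: paper:3, lamp:3, bridge:2, after:2, open:1, quickly:1, with:1, i:1, them:1, they:1, cook:1, message:1, suddenly:1
Most common: 'paper' with frequency 3.

3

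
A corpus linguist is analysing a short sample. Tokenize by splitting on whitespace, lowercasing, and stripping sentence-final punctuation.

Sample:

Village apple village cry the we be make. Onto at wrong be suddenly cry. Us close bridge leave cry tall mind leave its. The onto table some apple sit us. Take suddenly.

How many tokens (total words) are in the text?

Tokens: village, apple, village, cry, the, we, be, make, onto, at, wrong, be, suddenly, cry, us, close, bridge, leave, cry, tall, mind, leave, its, the, onto, table, some, apple, sit, us, take, suddenly
N = 32

32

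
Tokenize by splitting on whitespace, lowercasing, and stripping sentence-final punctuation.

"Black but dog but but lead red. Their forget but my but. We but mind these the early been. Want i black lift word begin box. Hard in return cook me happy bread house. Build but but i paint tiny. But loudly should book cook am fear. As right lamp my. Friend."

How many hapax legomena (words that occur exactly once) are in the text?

35

Frequencies: but:9, black:2, my:2, i:2, cook:2, dog:1, lead:1, red:1, their:1, forget:1, we:1, mind:1, these:1, the:1, early:1, been:1, want:1, lift:1, word:1, begin:1, … (20 more, each freq 1)
Hapax (freq=1): am, as, been, begin, book, box, bread, build, dog, early, fear, forget, friend, happy, hard, house, in, lamp, lead, lift, loudly, me, mind, paint, red, return, right, should, the, their, these, tiny, want, we, word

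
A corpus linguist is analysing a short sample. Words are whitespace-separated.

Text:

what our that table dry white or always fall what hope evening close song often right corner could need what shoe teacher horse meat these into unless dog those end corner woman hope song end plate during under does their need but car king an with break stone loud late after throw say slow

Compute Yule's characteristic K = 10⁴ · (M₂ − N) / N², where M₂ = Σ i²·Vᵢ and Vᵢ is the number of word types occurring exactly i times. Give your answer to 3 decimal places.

Frequencies: what:3, hope:2, song:2, corner:2, need:2, end:2, our:1, that:1, table:1, dry:1, white:1, or:1, always:1, fall:1, evening:1, close:1, often:1, right:1, could:1, shoe:1, … (27 more, each freq 1)
N = 54. Frequency spectrum: V_1=41, V_2=5, V_3=1
M₂ = 1²·41 + 2²·5 + 3²·1 = 70
K = 10000 × (70 − 54) / 54² = 54.870

54.870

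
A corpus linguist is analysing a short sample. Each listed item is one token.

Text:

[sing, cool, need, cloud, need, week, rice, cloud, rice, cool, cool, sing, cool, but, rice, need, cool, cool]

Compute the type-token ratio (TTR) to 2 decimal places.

N = 18 tokens, V = 7 types.
TTR = V / N = 7 / 18 = 0.39

0.39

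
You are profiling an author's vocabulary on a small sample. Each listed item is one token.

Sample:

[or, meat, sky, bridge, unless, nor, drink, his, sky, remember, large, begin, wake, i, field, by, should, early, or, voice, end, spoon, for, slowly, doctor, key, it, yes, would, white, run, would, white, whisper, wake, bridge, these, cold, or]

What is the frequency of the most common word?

3

Frequencies: or:3, sky:2, bridge:2, wake:2, would:2, white:2, meat:1, unless:1, nor:1, drink:1, his:1, remember:1, large:1, begin:1, i:1, field:1, by:1, should:1, early:1, voice:1, … (12 more, each freq 1)
Most common: 'or' with frequency 3.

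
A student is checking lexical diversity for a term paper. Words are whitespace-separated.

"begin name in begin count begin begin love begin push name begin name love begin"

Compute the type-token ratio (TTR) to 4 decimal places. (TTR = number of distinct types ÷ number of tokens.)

N = 15 tokens, V = 6 types.
TTR = V / N = 6 / 15 = 0.4000

0.4000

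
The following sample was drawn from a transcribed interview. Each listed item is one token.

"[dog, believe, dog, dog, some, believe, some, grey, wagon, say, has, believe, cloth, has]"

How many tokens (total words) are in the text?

14

Tokens: dog, believe, dog, dog, some, believe, some, grey, wagon, say, has, believe, cloth, has
N = 14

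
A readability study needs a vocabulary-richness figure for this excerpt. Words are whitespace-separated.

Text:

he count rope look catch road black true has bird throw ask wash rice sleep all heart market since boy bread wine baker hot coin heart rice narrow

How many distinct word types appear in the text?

26

Distinct types: {all, ask, baker, bird, black, boy, bread, catch, coin, count, has, he, heart, hot, look, market, narrow, rice, road, rope, since, sleep, throw, true, wash, wine}
V = 26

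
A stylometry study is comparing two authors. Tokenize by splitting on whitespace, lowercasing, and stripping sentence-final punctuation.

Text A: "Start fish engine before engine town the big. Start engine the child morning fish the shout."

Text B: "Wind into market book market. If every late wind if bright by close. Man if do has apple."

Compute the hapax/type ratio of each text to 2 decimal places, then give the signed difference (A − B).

A: hapax=6, V=10, ratio=0.60
B: hapax=11, V=14, ratio=0.79
Difference = 0.60 − 0.79 = -0.19

-0.19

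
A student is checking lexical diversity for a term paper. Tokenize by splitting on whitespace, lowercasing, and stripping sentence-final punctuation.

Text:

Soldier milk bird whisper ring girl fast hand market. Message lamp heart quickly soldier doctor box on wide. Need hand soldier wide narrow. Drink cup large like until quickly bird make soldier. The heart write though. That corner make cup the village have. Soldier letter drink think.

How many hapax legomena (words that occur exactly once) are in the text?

24

Frequencies: soldier:5, bird:2, hand:2, heart:2, quickly:2, wide:2, drink:2, cup:2, make:2, the:2, milk:1, whisper:1, ring:1, girl:1, fast:1, market:1, message:1, lamp:1, doctor:1, box:1, … (14 more, each freq 1)
Hapax (freq=1): box, corner, doctor, fast, girl, have, lamp, large, letter, like, market, message, milk, narrow, need, on, ring, that, think, though, until, village, whisper, write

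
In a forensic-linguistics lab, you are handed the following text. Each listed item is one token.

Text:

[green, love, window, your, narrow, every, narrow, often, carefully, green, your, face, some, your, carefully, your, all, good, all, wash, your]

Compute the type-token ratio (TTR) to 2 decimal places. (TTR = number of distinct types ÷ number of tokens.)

0.62

N = 21 tokens, V = 13 types.
TTR = V / N = 13 / 21 = 0.62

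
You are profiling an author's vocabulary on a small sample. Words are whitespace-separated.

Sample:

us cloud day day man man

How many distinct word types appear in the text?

Distinct types: {cloud, day, man, us}
V = 4

4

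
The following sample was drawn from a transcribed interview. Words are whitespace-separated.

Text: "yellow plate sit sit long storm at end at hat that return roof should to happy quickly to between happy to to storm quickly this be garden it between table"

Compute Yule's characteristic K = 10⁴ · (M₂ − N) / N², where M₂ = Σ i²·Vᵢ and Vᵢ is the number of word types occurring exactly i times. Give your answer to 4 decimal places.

Frequencies: to:4, sit:2, storm:2, at:2, happy:2, quickly:2, between:2, yellow:1, plate:1, long:1, end:1, hat:1, that:1, return:1, roof:1, should:1, this:1, be:1, garden:1, it:1, … (1 more, each freq 1)
N = 30. Frequency spectrum: V_1=14, V_2=6, V_4=1
M₂ = 1²·14 + 2²·6 + 4²·1 = 54
K = 10000 × (54 − 30) / 30² = 266.6667

266.6667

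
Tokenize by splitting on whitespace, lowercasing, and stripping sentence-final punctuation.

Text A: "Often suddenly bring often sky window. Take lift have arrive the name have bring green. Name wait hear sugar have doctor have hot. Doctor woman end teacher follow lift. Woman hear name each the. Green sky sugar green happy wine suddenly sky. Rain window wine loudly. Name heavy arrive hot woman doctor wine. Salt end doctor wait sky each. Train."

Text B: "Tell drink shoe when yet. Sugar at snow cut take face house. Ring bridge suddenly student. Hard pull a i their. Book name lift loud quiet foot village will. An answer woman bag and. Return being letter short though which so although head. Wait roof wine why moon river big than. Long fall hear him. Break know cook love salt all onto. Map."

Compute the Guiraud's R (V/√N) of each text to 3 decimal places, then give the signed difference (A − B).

A: V=29, N=60, R=3.744
B: V=63, N=63, R=7.937
Difference = 3.744 − 7.937 = -4.193

-4.193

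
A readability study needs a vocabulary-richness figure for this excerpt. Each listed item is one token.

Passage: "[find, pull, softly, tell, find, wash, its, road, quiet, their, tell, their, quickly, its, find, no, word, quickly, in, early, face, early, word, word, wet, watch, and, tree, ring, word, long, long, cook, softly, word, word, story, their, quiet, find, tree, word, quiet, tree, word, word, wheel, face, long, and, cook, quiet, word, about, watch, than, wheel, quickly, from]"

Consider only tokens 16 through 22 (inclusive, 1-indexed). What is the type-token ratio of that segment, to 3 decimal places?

0.857

Segment tokens 16–22: no, word, quickly, in, early, face, early
Segment N = 7, segment V = 6.
TTR = 6 / 7 = 0.857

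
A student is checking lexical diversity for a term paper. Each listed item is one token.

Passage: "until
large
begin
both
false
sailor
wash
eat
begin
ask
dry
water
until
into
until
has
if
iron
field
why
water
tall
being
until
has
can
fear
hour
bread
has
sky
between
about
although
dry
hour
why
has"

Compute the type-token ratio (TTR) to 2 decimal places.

0.71

N = 38 tokens, V = 27 types.
TTR = V / N = 27 / 38 = 0.71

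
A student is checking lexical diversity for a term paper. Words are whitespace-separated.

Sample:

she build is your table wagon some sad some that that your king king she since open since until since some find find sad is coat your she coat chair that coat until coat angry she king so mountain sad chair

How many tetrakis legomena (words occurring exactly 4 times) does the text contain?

Frequencies: she:4, coat:4, your:3, some:3, sad:3, that:3, king:3, since:3, is:2, until:2, find:2, chair:2, build:1, table:1, wagon:1, open:1, angry:1, so:1, mountain:1
Words with frequency 4: coat, she

2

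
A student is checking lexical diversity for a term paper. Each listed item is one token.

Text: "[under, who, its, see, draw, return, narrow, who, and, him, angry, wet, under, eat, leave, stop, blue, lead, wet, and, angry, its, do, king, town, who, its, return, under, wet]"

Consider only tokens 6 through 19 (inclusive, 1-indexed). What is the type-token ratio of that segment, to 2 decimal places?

Segment tokens 6–19: return, narrow, who, and, him, angry, wet, under, eat, leave, stop, blue, lead, wet
Segment N = 14, segment V = 13.
TTR = 13 / 14 = 0.93

0.93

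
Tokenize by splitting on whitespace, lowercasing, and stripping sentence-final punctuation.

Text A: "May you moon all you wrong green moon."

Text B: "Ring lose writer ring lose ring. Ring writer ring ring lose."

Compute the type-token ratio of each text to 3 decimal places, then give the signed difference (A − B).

0.477

TTR(A) = 6/8 = 0.750
TTR(B) = 3/11 = 0.273
Difference = 0.750 − 0.273 = 0.477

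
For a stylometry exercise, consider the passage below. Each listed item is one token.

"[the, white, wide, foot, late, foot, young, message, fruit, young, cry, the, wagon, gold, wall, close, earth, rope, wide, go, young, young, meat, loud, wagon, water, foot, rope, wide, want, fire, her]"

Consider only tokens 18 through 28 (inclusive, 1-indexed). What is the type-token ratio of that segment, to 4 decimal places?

Segment tokens 18–28: rope, wide, go, young, young, meat, loud, wagon, water, foot, rope
Segment N = 11, segment V = 9.
TTR = 9 / 11 = 0.8182

0.8182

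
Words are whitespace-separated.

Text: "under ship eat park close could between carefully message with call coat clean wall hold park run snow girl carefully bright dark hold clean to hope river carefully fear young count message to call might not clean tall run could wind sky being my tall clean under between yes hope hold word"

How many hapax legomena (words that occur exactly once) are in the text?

Frequencies: clean:4, carefully:3, hold:3, under:2, park:2, could:2, between:2, message:2, call:2, run:2, to:2, hope:2, tall:2, ship:1, eat:1, close:1, with:1, coat:1, wall:1, snow:1, … (15 more, each freq 1)
Hapax (freq=1): being, bright, close, coat, count, dark, eat, fear, girl, might, my, not, river, ship, sky, snow, wall, wind, with, word, yes, young

22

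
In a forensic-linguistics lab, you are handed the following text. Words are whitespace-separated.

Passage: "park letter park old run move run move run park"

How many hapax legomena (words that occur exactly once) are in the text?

Frequencies: park:3, run:3, move:2, letter:1, old:1
Hapax (freq=1): letter, old

2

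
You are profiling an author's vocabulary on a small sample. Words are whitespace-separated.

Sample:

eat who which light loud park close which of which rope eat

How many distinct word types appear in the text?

9

Distinct types: {close, eat, light, loud, of, park, rope, which, who}
V = 9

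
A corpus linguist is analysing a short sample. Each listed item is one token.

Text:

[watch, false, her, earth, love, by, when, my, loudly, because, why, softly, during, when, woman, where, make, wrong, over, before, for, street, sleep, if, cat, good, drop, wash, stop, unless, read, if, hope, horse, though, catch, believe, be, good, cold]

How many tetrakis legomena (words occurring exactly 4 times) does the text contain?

Frequencies: when:2, if:2, good:2, watch:1, false:1, her:1, earth:1, love:1, by:1, my:1, loudly:1, because:1, why:1, softly:1, during:1, woman:1, where:1, make:1, wrong:1, over:1, … (17 more, each freq 1)
Words with frequency 4: (none)

0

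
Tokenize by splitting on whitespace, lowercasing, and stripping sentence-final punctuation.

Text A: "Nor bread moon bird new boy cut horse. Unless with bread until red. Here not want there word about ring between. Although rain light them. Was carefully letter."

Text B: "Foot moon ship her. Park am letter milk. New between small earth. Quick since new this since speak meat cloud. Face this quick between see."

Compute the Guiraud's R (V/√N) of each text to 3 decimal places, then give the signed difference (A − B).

1.103

A: V=27, N=28, R=5.103
B: V=20, N=25, R=4.000
Difference = 5.103 − 4.000 = 1.103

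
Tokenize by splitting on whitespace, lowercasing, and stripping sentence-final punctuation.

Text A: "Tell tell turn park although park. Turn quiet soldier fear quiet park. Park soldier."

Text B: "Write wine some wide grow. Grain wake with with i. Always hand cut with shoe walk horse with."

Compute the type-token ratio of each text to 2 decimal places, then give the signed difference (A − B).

TTR(A) = 7/14 = 0.50
TTR(B) = 15/18 = 0.83
Difference = 0.50 − 0.83 = -0.33

-0.33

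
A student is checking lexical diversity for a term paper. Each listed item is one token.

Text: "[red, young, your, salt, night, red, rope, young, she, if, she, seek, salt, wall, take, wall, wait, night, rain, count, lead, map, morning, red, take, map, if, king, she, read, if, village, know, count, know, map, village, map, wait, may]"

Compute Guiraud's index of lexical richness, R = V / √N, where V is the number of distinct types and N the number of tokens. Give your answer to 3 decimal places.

N = 40, V = 22.
√N = 6.324555
R = 22 / 6.324555 = 3.479

3.479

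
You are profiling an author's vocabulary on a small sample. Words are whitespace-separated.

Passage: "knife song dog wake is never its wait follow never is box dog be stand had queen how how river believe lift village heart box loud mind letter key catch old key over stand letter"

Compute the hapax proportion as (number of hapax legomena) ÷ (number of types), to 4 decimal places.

Frequencies: dog:2, is:2, never:2, box:2, stand:2, how:2, letter:2, key:2, knife:1, song:1, wake:1, its:1, wait:1, follow:1, be:1, had:1, queen:1, river:1, believe:1, lift:1, … (7 more, each freq 1)
Hapax count = 19; type count = 27.
Ratio = 19 / 27 = 0.7037

0.7037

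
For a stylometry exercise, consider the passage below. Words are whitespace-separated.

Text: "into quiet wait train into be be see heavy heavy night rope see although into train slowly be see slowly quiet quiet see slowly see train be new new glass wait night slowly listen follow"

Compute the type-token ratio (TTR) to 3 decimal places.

0.429

N = 35 tokens, V = 15 types.
TTR = V / N = 15 / 35 = 0.429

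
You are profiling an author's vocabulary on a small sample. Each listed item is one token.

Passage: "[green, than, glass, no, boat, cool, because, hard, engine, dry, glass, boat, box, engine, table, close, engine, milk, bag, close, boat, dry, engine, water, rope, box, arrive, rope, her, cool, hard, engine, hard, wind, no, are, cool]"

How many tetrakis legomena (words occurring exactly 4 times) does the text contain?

Frequencies: engine:5, boat:3, cool:3, hard:3, glass:2, no:2, dry:2, box:2, close:2, rope:2, green:1, than:1, because:1, table:1, milk:1, bag:1, water:1, arrive:1, her:1, wind:1, … (1 more, each freq 1)
Words with frequency 4: (none)

0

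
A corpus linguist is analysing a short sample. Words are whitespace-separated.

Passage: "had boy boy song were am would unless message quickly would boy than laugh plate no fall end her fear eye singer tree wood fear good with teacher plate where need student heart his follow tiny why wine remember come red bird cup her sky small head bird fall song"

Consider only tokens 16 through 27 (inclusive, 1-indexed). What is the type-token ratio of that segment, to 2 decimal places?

Segment tokens 16–27: no, fall, end, her, fear, eye, singer, tree, wood, fear, good, with
Segment N = 12, segment V = 11.
TTR = 11 / 12 = 0.92

0.92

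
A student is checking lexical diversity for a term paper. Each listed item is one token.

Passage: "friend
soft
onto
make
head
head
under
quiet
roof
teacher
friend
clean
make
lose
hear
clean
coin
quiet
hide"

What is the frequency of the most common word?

2

Frequencies: friend:2, make:2, head:2, quiet:2, clean:2, soft:1, onto:1, under:1, roof:1, teacher:1, lose:1, hear:1, coin:1, hide:1
Most common: 'friend' with frequency 2.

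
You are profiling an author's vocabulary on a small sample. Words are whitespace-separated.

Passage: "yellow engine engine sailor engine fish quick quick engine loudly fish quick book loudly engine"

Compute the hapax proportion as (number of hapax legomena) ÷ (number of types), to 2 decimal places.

0.43

Frequencies: engine:5, quick:3, fish:2, loudly:2, yellow:1, sailor:1, book:1
Hapax count = 3; type count = 7.
Ratio = 3 / 7 = 0.43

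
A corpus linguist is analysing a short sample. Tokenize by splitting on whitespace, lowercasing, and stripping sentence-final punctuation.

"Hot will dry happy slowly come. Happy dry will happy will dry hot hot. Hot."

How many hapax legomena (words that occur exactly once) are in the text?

2

Frequencies: hot:4, will:3, dry:3, happy:3, slowly:1, come:1
Hapax (freq=1): come, slowly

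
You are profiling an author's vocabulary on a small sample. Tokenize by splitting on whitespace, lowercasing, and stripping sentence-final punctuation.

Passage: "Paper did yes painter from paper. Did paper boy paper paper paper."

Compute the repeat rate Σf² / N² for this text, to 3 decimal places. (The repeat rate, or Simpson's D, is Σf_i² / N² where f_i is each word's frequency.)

0.306

Frequencies: paper:6, did:2, yes:1, painter:1, from:1, boy:1
Σf² = 44; N² = 144
Repeat rate = 44 / 144 = 0.306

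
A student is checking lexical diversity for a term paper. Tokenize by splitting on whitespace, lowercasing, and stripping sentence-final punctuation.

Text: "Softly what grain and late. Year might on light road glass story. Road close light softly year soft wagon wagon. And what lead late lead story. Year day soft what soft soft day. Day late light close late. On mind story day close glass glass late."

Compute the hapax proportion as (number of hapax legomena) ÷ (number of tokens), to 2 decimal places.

Frequencies: late:5, soft:4, day:4, what:3, year:3, light:3, glass:3, story:3, close:3, softly:2, and:2, on:2, road:2, wagon:2, lead:2, grain:1, might:1, mind:1
Hapax count = 3; token count = 46.
Ratio = 3 / 46 = 0.07

0.07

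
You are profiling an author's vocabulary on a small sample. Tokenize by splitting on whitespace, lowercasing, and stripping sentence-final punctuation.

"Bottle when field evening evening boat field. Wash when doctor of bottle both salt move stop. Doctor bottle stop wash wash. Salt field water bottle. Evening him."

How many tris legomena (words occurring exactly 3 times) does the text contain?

Frequencies: bottle:4, field:3, evening:3, wash:3, when:2, doctor:2, salt:2, stop:2, boat:1, of:1, both:1, move:1, water:1, him:1
Words with frequency 3: evening, field, wash

3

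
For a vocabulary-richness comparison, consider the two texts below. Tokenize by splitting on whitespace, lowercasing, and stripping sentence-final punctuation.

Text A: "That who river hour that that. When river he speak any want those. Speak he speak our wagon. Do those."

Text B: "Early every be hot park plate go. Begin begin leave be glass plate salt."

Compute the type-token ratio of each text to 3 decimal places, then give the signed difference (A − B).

-0.136

TTR(A) = 13/20 = 0.650
TTR(B) = 11/14 = 0.786
Difference = 0.650 − 0.786 = -0.136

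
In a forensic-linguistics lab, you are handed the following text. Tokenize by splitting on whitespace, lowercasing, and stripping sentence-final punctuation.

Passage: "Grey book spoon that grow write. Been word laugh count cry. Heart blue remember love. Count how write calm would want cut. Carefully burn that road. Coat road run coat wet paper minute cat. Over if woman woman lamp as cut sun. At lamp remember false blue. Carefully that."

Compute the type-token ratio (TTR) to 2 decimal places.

N = 49 tokens, V = 37 types.
TTR = V / N = 37 / 49 = 0.76

0.76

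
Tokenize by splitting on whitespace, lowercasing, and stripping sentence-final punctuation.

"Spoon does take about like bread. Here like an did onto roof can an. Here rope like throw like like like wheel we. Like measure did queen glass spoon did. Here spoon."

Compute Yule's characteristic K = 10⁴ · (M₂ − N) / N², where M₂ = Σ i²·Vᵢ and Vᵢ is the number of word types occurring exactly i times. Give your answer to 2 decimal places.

605.47

Frequencies: like:7, spoon:3, here:3, did:3, an:2, does:1, take:1, about:1, bread:1, onto:1, roof:1, can:1, rope:1, throw:1, wheel:1, we:1, measure:1, queen:1, glass:1
N = 32. Frequency spectrum: V_1=14, V_2=1, V_3=3, V_7=1
M₂ = 1²·14 + 2²·1 + 3²·3 + 7²·1 = 94
K = 10000 × (94 − 32) / 32² = 605.47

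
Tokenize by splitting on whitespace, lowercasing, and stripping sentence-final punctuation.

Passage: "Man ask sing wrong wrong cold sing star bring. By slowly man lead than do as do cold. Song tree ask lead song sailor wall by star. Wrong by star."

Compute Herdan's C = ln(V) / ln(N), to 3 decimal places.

0.833

N = 30, V = 17.
ln(V) = 2.833213, ln(N) = 3.401197
C = 2.833213 / 3.401197 = 0.833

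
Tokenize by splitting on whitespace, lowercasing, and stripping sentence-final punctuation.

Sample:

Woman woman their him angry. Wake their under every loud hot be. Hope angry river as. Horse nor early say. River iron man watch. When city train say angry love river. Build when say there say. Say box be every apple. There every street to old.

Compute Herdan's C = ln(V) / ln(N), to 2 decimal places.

N = 46, V = 31.
ln(V) = 3.433987, ln(N) = 3.828641
C = 3.433987 / 3.828641 = 0.90

0.90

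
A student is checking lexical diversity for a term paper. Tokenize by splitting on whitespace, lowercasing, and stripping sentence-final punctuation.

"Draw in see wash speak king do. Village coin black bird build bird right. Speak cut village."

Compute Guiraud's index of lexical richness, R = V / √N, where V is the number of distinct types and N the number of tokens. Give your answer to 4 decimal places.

N = 17, V = 14.
√N = 4.123106
R = 14 / 4.123106 = 3.3955

3.3955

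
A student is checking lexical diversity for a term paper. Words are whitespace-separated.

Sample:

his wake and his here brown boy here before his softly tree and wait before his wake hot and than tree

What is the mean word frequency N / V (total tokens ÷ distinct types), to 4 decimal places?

N = 21 tokens, V = 12 types.
Mean frequency = N / V = 21 / 12 = 1.7500

1.7500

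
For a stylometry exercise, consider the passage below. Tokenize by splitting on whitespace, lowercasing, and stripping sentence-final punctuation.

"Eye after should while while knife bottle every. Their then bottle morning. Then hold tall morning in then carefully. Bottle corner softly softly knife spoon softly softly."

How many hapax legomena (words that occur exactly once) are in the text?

11

Frequencies: softly:4, bottle:3, then:3, while:2, knife:2, morning:2, eye:1, after:1, should:1, every:1, their:1, hold:1, tall:1, in:1, carefully:1, corner:1, spoon:1
Hapax (freq=1): after, carefully, corner, every, eye, hold, in, should, spoon, tall, their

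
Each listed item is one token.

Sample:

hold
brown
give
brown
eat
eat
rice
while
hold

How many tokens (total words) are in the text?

9

Tokens: hold, brown, give, brown, eat, eat, rice, while, hold
N = 9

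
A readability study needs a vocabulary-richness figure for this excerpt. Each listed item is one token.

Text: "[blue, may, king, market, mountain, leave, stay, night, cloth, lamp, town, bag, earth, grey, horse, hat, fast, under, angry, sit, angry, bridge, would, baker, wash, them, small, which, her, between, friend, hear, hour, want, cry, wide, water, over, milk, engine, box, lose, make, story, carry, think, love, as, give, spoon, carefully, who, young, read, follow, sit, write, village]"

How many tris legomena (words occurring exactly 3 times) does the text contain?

Frequencies: angry:2, sit:2, blue:1, may:1, king:1, market:1, mountain:1, leave:1, stay:1, night:1, cloth:1, lamp:1, town:1, bag:1, earth:1, grey:1, horse:1, hat:1, fast:1, under:1, … (36 more, each freq 1)
Words with frequency 3: (none)

0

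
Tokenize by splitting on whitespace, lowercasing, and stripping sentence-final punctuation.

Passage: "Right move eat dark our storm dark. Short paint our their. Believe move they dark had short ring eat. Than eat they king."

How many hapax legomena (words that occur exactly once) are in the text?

9

Frequencies: eat:3, dark:3, move:2, our:2, short:2, they:2, right:1, storm:1, paint:1, their:1, believe:1, had:1, ring:1, than:1, king:1
Hapax (freq=1): believe, had, king, paint, right, ring, storm, than, their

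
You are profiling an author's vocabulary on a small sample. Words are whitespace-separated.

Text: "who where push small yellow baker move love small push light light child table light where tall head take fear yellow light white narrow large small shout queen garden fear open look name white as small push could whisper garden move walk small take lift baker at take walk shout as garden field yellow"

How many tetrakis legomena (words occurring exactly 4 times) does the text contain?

1

Frequencies: small:5, light:4, push:3, yellow:3, take:3, garden:3, where:2, baker:2, move:2, fear:2, white:2, shout:2, as:2, walk:2, who:1, love:1, child:1, table:1, tall:1, head:1, … (11 more, each freq 1)
Words with frequency 4: light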